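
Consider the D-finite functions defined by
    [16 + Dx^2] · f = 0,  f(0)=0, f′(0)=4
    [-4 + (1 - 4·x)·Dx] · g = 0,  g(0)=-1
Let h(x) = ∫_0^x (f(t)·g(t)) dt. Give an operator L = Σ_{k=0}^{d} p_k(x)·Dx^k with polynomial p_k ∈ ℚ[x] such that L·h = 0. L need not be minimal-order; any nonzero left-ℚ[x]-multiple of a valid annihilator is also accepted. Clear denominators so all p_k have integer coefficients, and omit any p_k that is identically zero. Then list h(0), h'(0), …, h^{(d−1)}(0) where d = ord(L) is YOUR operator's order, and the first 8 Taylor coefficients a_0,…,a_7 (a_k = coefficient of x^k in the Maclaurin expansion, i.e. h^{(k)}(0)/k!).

f: a_k = 0, 4, 0, -32/3, 0, 128/15, 0, -1024/315, …
g: a_k = -1, -4, -16, -64, -256, -1024, -4096, -16384, …
f·g: L₀ = L_f ⊗_s L_g, ord ≤ 2·1.
h=∫₀ˣh₀: take L = L₀·Dx.
L = (-16 + 64·x)·Dx + 8·Dx^2 + (-1 + 4·x)·Dx^3  (order 3).
h: a_k = 0, 0, -2, -16/3, -40/3, -128/3, -6464/45, -51712/105, …
ICs: h(0) = 0, h′(0) = 0, h′′(0) = -4.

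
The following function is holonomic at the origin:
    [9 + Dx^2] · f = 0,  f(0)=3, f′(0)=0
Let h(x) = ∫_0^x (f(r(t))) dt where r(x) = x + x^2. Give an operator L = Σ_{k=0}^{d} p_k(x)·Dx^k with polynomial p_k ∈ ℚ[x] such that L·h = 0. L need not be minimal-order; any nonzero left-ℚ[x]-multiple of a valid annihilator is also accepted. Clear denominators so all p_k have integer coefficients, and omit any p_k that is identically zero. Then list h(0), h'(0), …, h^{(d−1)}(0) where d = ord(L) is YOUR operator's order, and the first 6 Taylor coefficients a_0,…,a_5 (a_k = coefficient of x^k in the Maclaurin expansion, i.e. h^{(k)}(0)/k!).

L = (9 + 54·x + 108·x^2 + 72·x^3)·Dx - 2·Dx^2 + (1 + 2·x)·Dx^3  (order 3).
h: a_k = 0, 3, 0, -9/2, -27/4, -27/40, …
ICs: h(0) = 0, h′(0) = 3, h′′(0) = 0.

f: a_k = 3, 0, -27/2, 0, 81/8, 0, …
h₀=f(r): pull back L_f along r ⇒ L₀.
h=∫h₀ ⇒ L = L₀·Dx.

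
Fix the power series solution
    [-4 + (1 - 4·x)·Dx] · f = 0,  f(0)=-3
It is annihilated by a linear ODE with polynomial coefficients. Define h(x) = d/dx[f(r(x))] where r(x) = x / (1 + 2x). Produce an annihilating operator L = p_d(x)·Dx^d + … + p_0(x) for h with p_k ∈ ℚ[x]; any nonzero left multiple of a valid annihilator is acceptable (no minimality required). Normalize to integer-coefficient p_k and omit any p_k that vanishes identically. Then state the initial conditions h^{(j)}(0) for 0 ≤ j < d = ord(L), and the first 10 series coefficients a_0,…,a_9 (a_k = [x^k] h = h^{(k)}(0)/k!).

L = 4 + (-1 + 2·x)·Dx  (order 1).
h: a_k = -12, -48, -144, -384, -960, -2304, -5376, -12288, -27648, -61440, …
ICs: h(0) = -12.

f: a_k = -3, -12, -48, -192, -768, -3072, -12288, -49152, -196608, -786432, …
Change of var in L_f (x↦r) gives L₀.
h=h₀': d/dx-closure on L₀ ⇒ L.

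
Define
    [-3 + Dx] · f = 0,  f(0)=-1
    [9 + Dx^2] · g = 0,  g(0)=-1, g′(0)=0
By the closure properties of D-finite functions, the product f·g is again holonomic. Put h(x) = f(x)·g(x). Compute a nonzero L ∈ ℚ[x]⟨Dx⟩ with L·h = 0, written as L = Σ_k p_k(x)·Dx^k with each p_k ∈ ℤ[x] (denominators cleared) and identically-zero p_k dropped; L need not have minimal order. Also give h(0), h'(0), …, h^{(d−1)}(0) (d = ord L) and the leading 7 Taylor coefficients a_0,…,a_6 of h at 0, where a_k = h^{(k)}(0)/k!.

f: a_k = -1, -3, -9/2, -9/2, -27/8, -81/40, -81/80, …
g: a_k = -1, 0, 9/2, 0, -27/8, 0, 81/80, …
h₀=f·g: eliminate ⇒ L₀, order ≤ 1·2.
L = 18 - 6·Dx + Dx^2  (order 2).
h: a_k = 1, 3, 0, -9, -27/2, -81/10, 0, …
ICs: h(0) = 1, h′(0) = 3.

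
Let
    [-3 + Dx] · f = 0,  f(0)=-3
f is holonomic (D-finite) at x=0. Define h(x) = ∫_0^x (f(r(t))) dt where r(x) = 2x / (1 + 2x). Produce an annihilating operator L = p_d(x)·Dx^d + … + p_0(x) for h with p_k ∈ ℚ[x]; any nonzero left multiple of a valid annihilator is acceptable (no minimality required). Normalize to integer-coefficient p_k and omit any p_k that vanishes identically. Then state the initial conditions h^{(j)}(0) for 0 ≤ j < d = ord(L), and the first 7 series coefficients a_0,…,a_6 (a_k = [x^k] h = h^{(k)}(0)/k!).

f: a_k = -3, -9, -27/2, -27/2, -81/8, -243/40, -243/80, …
h₀=f(r): pull back L_f along r ⇒ L₀.
h=∫h₀ ⇒ L = L₀·Dx.
L = -6·Dx + (1 + 4·x + 4·x^2)·Dx^2  (order 2).
h: a_k = 0, -3, -9, -6, 9, -18/5, -42/5, …
ICs: h(0) = 0, h′(0) = -3.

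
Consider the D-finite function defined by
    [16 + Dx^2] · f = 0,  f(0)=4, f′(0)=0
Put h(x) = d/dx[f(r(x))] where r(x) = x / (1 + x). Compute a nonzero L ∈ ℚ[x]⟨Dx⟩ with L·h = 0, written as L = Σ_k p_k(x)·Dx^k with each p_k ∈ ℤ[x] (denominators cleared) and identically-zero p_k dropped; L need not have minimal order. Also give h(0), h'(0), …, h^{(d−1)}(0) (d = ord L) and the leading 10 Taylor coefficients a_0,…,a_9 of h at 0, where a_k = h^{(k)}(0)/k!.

f: a_k = 4, 0, -32, 0, 128/3, 0, -1024/45, 0, 2048/315, 0, …
h₀=f(r): pull back L_f along r ⇒ L₀.
h₀' ⇒ L via d/dx closure of L₀.
L = (22 + 12·x + 6·x^2) + (6 + 18·x + 18·x^2 + 6·x^3)·Dx + (1 + 4·x + 6·x^2 + 4·x^3 + x^4)·Dx^2  (order 2).
h: a_k = 0, -64, 192, -640/3, -640/3, 21952/15, -18368/5, 402176/63, -286976/35, 18759232/2835, …
ICs: h(0) = 0, h′(0) = -64.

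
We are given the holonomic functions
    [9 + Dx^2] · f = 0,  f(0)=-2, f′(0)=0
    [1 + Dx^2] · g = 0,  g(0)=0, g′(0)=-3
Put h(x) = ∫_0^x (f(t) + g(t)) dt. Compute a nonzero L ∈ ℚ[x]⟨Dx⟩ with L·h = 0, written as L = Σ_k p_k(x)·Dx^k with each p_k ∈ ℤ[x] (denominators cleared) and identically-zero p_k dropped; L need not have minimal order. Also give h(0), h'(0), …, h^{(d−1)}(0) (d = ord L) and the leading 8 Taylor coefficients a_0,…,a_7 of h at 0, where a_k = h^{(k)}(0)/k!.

f: a_k = -2, 0, 9, 0, -27/4, 0, 81/40, 0, …
g: a_k = 0, -3, 0, 1/2, 0, -1/40, 0, 1/1680, …
L₀ := lclm(L_f,L_g); ord L₀ ≤ 2+2.
∫: right-multiply L₀ by Dx.
L = 9·Dx + 10·Dx^3 + Dx^5  (order 5).
h: a_k = 0, -2, -3/2, 3, 1/8, -27/20, -1/240, 81/280, …
ICs: h(0) = 0, h′(0) = -2, h′′(0) = -3, h′′′(0) = 18, h′′′′(0) = 3.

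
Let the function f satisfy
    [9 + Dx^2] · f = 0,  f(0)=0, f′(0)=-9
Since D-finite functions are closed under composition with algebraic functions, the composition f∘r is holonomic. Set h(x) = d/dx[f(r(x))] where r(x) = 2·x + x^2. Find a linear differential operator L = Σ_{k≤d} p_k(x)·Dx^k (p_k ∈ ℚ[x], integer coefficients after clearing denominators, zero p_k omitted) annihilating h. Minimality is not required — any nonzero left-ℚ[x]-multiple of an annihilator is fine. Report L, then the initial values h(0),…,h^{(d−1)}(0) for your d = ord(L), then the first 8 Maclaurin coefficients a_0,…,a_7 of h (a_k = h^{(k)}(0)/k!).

L = (39 + 144·x + 216·x^2 + 144·x^3 + 36·x^4) + (-3 - 3·x)·Dx + (1 + 2·x + x^2)·Dx^2  (order 2).
h: a_k = -18, -18, 324, 648, -567, -2835, -11178/5, 13608/5, …
ICs: h(0) = -18, h′(0) = -18.

f: a_k = 0, -9, 0, 27/2, 0, -243/40, 0, 729/560, …
L₀ from L_f via x↦r, Dx↦r'^{-1}Dx.
h=h₀': d/dx-closure on L₀ ⇒ L.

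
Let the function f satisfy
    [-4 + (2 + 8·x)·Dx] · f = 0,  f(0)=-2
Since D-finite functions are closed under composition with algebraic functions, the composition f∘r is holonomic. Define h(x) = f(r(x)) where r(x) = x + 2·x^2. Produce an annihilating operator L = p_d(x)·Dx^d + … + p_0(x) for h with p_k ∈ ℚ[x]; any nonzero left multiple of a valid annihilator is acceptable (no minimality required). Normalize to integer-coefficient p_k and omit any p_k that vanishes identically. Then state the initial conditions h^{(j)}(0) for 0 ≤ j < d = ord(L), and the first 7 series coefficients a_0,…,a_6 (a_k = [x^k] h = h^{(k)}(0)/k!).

L = (-2 - 8·x) + (1 + 4·x + 8·x^2)·Dx  (order 1).
h: a_k = -2, -4, -4, 8, -12, 8, 24, …
ICs: h(0) = -2.

f: a_k = -2, -4, 4, -8, 20, -56, 168, …
h₀=f(r): pull back L_f along r ⇒ L₀.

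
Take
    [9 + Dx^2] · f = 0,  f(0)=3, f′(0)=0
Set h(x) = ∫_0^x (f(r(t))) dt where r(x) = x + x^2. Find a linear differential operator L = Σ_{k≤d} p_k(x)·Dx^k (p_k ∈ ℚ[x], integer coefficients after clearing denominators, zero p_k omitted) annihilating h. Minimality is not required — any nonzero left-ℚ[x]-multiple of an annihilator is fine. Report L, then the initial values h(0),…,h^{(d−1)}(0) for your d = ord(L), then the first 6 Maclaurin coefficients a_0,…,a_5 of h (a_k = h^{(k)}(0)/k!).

f: a_k = 3, 0, -27/2, 0, 81/8, 0, …
f∘r: x↦r, Dx↦Dx/r' in L_f ⇒ L₀.
∫: right-multiply L₀ by Dx.
L = (9 + 54·x + 108·x^2 + 72·x^3)·Dx - 2·Dx^2 + (1 + 2·x)·Dx^3  (order 3).
h: a_k = 0, 3, 0, -9/2, -27/4, -27/40, …
ICs: h(0) = 0, h′(0) = 3, h′′(0) = 0.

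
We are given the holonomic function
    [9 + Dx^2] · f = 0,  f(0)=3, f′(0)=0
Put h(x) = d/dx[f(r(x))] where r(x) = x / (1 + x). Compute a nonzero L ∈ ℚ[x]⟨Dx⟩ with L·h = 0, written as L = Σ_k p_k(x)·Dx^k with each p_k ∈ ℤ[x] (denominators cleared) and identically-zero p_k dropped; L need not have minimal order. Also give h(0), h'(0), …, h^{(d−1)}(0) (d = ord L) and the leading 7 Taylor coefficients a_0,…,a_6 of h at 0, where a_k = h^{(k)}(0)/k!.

L = (15 + 12·x + 6·x^2) + (6 + 18·x + 18·x^2 + 6·x^3)·Dx + (1 + 4·x + 6·x^2 + 4·x^3 + x^4)·Dx^2  (order 2).
h: a_k = 0, -27, 81, -243/2, 135/2, 7371/40, -28917/40, …
ICs: h(0) = 0, h′(0) = -27.

f: a_k = 3, 0, -27/2, 0, 81/8, 0, -243/80, …
Change of var in L_f (x↦r) gives L₀.
h=h₀': d/dx-closure on L₀ ⇒ L.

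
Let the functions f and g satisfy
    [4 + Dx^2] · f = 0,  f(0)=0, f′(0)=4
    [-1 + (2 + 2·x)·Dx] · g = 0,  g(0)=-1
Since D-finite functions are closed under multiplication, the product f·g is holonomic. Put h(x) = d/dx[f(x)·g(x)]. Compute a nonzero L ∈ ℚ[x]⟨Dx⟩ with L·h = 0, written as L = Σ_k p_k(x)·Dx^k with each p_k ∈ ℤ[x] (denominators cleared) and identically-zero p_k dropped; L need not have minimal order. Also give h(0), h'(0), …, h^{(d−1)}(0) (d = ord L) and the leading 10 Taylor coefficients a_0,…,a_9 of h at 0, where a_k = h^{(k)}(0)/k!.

L = (413 + 1344·x + 1696·x^2 + 1024·x^3 + 256·x^4) + (-52 - 180·x - 192·x^2 - 64·x^3)·Dx + (76 + 280·x + 396·x^2 + 256·x^3 + 64·x^4)·Dx^2  (order 2).
h: a_k = -4, -4, 19/2, 13/3, -341/96, -201/160, 7687/11520, 17/4032, 216983/2580480, -626641/4644864, …
ICs: h(0) = -4, h′(0) = -4.

f: a_k = 0, 4, 0, -8/3, 0, 8/15, 0, -16/315, 0, 8/2835, …
g: a_k = -1, -1/2, 1/8, -1/16, 5/128, -7/256, 21/1024, -33/2048, 429/32768, -715/65536, …
Sym-product of L_f,L_g gives L₀ (≤ ord 2).
h=h₀': d/dx-closure on L₀ ⇒ L.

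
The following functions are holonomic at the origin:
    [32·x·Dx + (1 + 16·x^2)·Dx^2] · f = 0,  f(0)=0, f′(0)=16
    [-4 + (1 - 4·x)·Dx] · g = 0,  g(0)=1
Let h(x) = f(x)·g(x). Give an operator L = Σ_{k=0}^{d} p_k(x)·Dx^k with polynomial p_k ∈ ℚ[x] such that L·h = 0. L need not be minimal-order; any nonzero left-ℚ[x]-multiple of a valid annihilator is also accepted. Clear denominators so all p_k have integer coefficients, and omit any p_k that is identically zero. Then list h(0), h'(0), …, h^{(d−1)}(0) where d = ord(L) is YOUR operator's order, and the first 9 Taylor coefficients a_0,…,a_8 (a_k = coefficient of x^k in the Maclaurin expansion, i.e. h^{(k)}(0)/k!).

L = 128·x + (8 - 32·x + 256·x^2)·Dx + (-1 + 4·x - 16·x^2 + 64·x^3)·Dx^2  (order 2).
h: a_k = 0, 16, 64, 512/3, 2048/3, 53248/15, 212992/15, 4980736/105, 19922944/105, …
ICs: h(0) = 0, h′(0) = 16.

f: a_k = 0, 16, 0, -256/3, 0, 4096/5, 0, -65536/7, 0, …
g: a_k = 1, 4, 16, 64, 256, 1024, 4096, 16384, 65536, …
L₀ := L_f ⊗_s L_g (sym. prod.), ord ≤ 2.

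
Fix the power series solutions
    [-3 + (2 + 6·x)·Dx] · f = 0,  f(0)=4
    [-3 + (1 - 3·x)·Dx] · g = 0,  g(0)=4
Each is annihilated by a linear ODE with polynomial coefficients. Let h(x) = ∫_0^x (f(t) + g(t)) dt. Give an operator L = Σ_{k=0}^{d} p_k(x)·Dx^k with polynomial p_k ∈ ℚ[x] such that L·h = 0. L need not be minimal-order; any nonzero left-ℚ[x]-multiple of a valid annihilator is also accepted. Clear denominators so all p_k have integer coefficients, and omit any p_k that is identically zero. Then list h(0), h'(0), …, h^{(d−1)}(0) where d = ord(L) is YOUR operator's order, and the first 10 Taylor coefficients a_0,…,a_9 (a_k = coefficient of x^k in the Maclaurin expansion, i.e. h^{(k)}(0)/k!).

f: a_k = 4, 6, -9/2, 27/4, -405/32, 1701/64, -15309/256, 72171/512, -2814669/8192, 14073345/16384, …
g: a_k = 4, 12, 36, 108, 324, 972, 2916, 8748, 26244, 78732, …
f+g: L₀ = lclm(L_f,L_g), ord ≤ 1+1.
h=∫₀ˣh₀: take L = L₀·Dx.
L = (45 + 81·x)·Dx + (-27 - 126·x - 243·x^2)·Dx^2 + (2 + 18·x - 18·x^2 - 162·x^3)·Dx^3  (order 3).
h: a_k = 0, 8, 9, 21/2, 459/16, 9963/160, 21303/128, 731187/1792, 4551147/4096, 23575131/8192, …
ICs: h(0) = 0, h′(0) = 8, h′′(0) = 18.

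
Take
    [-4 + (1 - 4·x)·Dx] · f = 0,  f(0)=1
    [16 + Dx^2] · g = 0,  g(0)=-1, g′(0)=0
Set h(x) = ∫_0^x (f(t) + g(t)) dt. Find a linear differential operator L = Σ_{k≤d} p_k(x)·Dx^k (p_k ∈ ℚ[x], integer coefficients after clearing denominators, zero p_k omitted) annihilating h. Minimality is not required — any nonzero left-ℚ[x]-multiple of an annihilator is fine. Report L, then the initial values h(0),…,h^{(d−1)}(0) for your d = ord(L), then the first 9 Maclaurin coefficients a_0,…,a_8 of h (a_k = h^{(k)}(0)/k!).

f: a_k = 1, 4, 16, 64, 256, 1024, 4096, 16384, 65536, …
g: a_k = -1, 0, 8, 0, -32/3, 0, 256/45, 0, -512/315, …
L₀ := lclm(L_f,L_g); ord L₀ ≤ 1+2.
Integrate: L := L₀·Dx.
L = (448 - 512·x + 1024·x^2)·Dx + (-48 + 320·x - 768·x^2 + 1024·x^3)·Dx^2 + (28 - 32·x + 64·x^2)·Dx^3 + (-3 + 20·x - 48·x^2 + 64·x^3)·Dx^4  (order 4).
h: a_k = 0, 0, 2, 8, 16, 736/15, 512/3, 26368/45, 2048, …
ICs: h(0) = 0, h′(0) = 0, h′′(0) = 4, h′′′(0) = 48.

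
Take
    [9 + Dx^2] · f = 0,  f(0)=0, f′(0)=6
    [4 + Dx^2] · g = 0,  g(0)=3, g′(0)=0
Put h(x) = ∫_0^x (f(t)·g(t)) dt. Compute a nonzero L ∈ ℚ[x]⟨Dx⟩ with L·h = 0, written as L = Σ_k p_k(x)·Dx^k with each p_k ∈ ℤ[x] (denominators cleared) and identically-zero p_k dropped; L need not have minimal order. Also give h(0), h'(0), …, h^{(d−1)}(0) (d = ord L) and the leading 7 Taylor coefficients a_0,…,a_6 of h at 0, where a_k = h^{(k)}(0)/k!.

L = 25·Dx + 26·Dx^3 + Dx^5  (order 5).
h: a_k = 0, 0, 9, 0, -63/4, 0, 521/40, …
ICs: h(0) = 0, h′(0) = 0, h′′(0) = 18, h′′′(0) = 0, h′′′′(0) = -378.

f: a_k = 0, 6, 0, -9, 0, 81/20, 0, …
g: a_k = 3, 0, -6, 0, 2, 0, -4/15, …
L₀ := L_f ⊗_s L_g (sym. prod.), ord ≤ 4.
h=∫₀ˣh₀: take L = L₀·Dx.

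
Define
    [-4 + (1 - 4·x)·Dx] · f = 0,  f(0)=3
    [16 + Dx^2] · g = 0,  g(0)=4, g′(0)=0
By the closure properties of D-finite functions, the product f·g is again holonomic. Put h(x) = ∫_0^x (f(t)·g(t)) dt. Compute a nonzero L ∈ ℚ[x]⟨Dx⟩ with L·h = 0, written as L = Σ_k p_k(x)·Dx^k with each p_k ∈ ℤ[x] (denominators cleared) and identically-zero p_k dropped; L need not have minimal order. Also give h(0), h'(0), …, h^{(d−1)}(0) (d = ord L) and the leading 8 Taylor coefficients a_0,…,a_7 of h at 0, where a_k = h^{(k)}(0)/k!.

f: a_k = 3, 12, 48, 192, 768, 3072, 12288, 49152, …
g: a_k = 4, 0, -32, 0, 128/3, 0, -1024/45, 0, …
Sym-product of L_f,L_g gives L₀ (≤ ord 2).
∫: right-multiply L₀ by Dx.
L = (-16 + 64·x)·Dx + 8·Dx^2 + (-1 + 4·x)·Dx^3  (order 3).
h: a_k = 0, 12, 24, 32, 96, 1664/5, 3328/3, 398336/105, …
ICs: h(0) = 0, h′(0) = 12, h′′(0) = 48.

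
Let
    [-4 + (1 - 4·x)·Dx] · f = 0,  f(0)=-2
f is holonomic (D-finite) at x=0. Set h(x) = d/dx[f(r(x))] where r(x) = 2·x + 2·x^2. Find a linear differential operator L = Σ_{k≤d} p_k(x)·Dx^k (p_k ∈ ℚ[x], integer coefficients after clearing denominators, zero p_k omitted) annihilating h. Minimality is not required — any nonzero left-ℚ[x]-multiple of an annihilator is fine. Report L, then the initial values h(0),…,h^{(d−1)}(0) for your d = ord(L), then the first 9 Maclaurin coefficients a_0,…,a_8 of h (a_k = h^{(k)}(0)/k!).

f: a_k = -2, -8, -32, -128, -512, -2048, -8192, -32768, -131072, …
Substitute x→r, Dx→(1/r')Dx; clear ⇒ L₀.
Differentiate: ansatz ord ≤ ord L₀ ⇒ L.
L = (18 + 48·x + 48·x^2) + (-1 + 6·x + 24·x^2 + 16·x^3)·Dx  (order 1).
h: a_k = -16, -288, -3840, -45568, -506880, -5412864, -56197120, -571539456, -5721882624, …
ICs: h(0) = -16.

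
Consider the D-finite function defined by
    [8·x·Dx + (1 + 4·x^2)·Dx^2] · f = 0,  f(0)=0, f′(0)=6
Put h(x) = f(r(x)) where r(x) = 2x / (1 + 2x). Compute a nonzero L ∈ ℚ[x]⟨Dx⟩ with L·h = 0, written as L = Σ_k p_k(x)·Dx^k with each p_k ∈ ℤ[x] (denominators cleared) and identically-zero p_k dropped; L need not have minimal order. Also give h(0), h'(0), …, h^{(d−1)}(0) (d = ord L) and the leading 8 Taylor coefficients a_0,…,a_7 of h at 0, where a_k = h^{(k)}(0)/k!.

L = (4 + 40·x)·Dx + (1 + 4·x + 20·x^2)·Dx^2  (order 2).
h: a_k = 0, 12, -24, -16, 288, -3648/5, -1408, 106752/7, …
ICs: h(0) = 0, h′(0) = 12.

f: a_k = 0, 6, 0, -8, 0, 96/5, 0, -384/7, …
L₀ from L_f via x↦r, Dx↦r'^{-1}Dx.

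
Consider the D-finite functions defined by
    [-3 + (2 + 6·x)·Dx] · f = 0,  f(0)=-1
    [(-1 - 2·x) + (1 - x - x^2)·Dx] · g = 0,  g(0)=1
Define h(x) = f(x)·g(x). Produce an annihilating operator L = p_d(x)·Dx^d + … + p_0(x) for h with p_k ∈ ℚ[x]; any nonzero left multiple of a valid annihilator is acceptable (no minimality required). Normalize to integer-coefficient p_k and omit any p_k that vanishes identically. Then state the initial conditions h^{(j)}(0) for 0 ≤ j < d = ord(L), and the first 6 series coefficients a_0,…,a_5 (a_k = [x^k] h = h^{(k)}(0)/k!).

L = (5 + 7·x + 9·x^2) + (-2 - 4·x + 8·x^2 + 6·x^3)·Dx  (order 1).
h: a_k = -1, -5/2, -19/8, -105/16, -739/128, -4859/256, …
ICs: h(0) = -1.

f: a_k = -1, -3/2, 9/8, -27/16, 405/128, -1701/256, …
g: a_k = 1, 1, 2, 3, 5, 8, …
h₀=f·g: eliminate ⇒ L₀, order ≤ 1·1.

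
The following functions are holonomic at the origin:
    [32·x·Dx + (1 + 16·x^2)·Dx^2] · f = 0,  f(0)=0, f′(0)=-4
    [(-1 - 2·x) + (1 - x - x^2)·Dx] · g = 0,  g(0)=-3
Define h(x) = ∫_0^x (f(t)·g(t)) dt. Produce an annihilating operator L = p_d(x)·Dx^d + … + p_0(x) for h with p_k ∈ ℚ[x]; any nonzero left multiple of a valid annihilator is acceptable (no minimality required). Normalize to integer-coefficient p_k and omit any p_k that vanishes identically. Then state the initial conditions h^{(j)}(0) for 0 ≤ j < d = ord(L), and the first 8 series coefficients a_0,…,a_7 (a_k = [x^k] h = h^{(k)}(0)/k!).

L = (2 + 32·x + 96·x^2)·Dx + (2 - 28·x + 64·x^2 + 96·x^3)·Dx^2 + (-1 + x - 15·x^2 + 16·x^3 + 16·x^4)·Dx^3  (order 3).
h: a_k = 0, 0, 6, 4, -10, -28/5, 1366/15, 2592/35, …
ICs: h(0) = 0, h′(0) = 0, h′′(0) = 12.

f: a_k = 0, -4, 0, 64/3, 0, -1024/5, 0, 16384/7, …
g: a_k = -3, -3, -6, -9, -15, -24, -39, -63, …
f·g: L₀ = L_f ⊗_s L_g, ord ≤ 2·1.
h=∫₀ˣh₀: take L = L₀·Dx.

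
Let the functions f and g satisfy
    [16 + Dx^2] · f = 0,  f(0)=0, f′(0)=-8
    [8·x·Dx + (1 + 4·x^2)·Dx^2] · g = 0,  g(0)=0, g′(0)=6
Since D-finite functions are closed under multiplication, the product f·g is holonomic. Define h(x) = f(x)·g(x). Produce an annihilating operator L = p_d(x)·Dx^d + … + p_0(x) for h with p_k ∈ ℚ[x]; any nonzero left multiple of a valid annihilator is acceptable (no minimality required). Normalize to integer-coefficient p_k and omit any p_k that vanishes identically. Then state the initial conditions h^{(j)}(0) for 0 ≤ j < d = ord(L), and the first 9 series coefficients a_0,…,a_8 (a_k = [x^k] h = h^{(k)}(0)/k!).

f: a_k = 0, -8, 0, 64/3, 0, -256/15, 0, 2048/315, 0, …
g: a_k = 0, 6, 0, -8, 0, 96/5, 0, -384/7, 0, …
h₀=f·g: eliminate ⇒ L₀, order ≤ 2·2.
L = (2560 + 29696·x^2 + 118784·x^4 + 262144·x^6 + 262144·x^8) + (1536·x + 14336·x^3 + 49152·x^5 + 65536·x^7)·Dx + (240 + 3008·x^2 + 13824·x^4 + 32768·x^6 + 32768·x^8)·Dx^2 + (96·x + 896·x^3 + 3072·x^5 + 4096·x^7)·Dx^3 + (5 + 72·x^2 + 400·x^4 + 1024·x^6 + 1024·x^8)·Dx^4  (order 4).
h: a_k = 0, 0, -48, 0, 192, 0, -1280/3, 0, 1024, …
ICs: h(0) = 0, h′(0) = 0, h′′(0) = -96, h′′′(0) = 0.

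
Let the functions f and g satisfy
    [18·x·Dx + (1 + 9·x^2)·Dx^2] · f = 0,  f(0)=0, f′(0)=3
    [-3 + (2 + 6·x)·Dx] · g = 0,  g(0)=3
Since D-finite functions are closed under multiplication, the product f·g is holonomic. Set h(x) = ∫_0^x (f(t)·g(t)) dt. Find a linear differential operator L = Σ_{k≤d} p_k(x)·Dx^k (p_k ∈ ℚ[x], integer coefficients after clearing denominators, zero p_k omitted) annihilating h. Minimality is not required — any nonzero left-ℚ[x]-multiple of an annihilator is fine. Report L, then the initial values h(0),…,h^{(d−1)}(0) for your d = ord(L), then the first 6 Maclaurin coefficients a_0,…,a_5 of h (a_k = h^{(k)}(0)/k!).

L = (27 - 108·x - 81·x^2)·Dx + (-12 + 36·x + 324·x^2 + 324·x^3)·Dx^2 + (4 + 24·x + 72·x^2 + 216·x^3 + 324·x^4)·Dx^3  (order 3).
h: a_k = 0, 0, 9/2, 9/2, -297/32, -81/16, …
ICs: h(0) = 0, h′(0) = 0, h′′(0) = 9.

f: a_k = 0, 3, 0, -9, 0, 243/5, …
g: a_k = 3, 9/2, -27/8, 81/16, -1215/128, 5103/256, …
Sym-product of L_f,L_g gives L₀ (≤ ord 2).
h=∫h₀ ⇒ L = L₀·Dx.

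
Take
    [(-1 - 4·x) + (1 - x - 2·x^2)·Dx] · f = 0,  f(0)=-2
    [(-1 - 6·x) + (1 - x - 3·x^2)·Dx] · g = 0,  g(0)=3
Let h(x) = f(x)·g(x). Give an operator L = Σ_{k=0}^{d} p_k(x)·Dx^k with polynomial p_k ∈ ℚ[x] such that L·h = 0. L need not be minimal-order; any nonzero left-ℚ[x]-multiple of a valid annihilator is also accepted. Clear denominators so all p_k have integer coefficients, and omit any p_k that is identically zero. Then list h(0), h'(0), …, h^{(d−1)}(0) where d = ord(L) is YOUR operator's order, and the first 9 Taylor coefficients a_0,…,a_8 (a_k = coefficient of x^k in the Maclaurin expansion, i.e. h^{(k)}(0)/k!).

f: a_k = -2, -2, -6, -10, -22, -42, -86, -170, -342, …
g: a_k = 3, 3, 12, 21, 57, 120, 291, 651, 1524, …
L₀ := L_f ⊗_s L_g (sym. prod.), ord ≤ 1.
L = (-2 - 8·x + 15·x^2 + 24·x^3) + (1 - 2·x - 4·x^2 + 5·x^3 + 6·x^4)·Dx  (order 1).
h: a_k = -6, -12, -48, -114, -324, -792, -2022, -4908, -12000, …
ICs: h(0) = -6.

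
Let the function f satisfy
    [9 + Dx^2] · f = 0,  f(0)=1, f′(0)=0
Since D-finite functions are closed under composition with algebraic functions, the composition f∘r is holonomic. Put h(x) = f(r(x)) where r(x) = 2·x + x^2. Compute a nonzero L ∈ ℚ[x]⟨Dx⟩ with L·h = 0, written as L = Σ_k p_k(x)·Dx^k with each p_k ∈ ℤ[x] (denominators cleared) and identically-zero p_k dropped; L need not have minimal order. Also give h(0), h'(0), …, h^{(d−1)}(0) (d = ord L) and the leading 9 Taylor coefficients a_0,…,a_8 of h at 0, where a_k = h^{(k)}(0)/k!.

L = (36 + 108·x + 108·x^2 + 36·x^3) - Dx + (1 + x)·Dx^2  (order 2).
h: a_k = 1, 0, -18, -18, 99/2, 108, 81/5, -837/5, -55431/280, …
ICs: h(0) = 1, h′(0) = 0.

f: a_k = 1, 0, -9/2, 0, 27/8, 0, -81/80, 0, 729/4480, …
f∘r: x↦r, Dx↦Dx/r' in L_f ⇒ L₀.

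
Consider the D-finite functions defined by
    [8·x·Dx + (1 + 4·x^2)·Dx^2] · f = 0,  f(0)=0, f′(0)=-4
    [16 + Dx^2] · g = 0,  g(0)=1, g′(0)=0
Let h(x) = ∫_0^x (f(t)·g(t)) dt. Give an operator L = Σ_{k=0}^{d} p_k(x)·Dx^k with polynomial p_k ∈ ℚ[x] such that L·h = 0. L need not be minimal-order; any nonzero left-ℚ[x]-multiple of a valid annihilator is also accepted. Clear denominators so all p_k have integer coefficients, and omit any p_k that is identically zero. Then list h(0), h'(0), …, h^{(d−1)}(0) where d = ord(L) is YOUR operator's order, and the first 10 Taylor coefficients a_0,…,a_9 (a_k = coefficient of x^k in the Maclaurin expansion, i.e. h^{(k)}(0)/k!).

f: a_k = 0, -4, 0, 16/3, 0, -64/5, 0, 256/7, 0, -1024/9, …
g: a_k = 1, 0, -8, 0, 32/3, 0, -256/45, 0, 512/315, 0, …
L₀ := L_f ⊗_s L_g (sym. prod.), ord ≤ 4.
h=∫h₀ ⇒ L = L₀·Dx.
L = (2560 + 29696·x^2 + 118784·x^4 + 262144·x^6 + 262144·x^8)·Dx + (1536·x + 14336·x^3 + 49152·x^5 + 65536·x^7)·Dx^2 + (240 + 3008·x^2 + 13824·x^4 + 32768·x^6 + 32768·x^8)·Dx^3 + (96·x + 896·x^3 + 3072·x^5 + 4096·x^7)·Dx^4 + (5 + 72·x^2 + 400·x^4 + 1024·x^6 + 1024·x^8)·Dx^5  (order 5).
h: a_k = 0, 0, -2, 0, 28/3, 0, -736/45, 0, 8608/315, 0, …
ICs: h(0) = 0, h′(0) = 0, h′′(0) = -4, h′′′(0) = 0, h′′′′(0) = 224.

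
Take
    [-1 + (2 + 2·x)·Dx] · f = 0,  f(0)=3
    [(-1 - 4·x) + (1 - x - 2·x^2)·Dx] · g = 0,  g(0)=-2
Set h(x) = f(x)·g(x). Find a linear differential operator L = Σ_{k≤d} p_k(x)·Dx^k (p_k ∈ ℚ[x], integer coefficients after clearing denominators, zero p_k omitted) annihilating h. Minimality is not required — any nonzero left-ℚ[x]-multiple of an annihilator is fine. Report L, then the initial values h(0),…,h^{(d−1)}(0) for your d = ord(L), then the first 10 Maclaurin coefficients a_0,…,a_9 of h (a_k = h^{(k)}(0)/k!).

L = (3 + 6·x) + (-2 + 2·x + 4·x^2)·Dx  (order 1).
h: a_k = -6, -9, -81/4, -309/8, -5049/64, -20007/128, -160749/512, -641709/1024, -20553993/16384, -82179507/32768, …
ICs: h(0) = -6.

f: a_k = 3, 3/2, -3/8, 3/16, -15/128, 21/256, -63/1024, 99/2048, -1287/32768, 2145/65536, …
g: a_k = -2, -2, -6, -10, -22, -42, -86, -170, -342, -682, …
L₀ := L_f ⊗_s L_g (sym. prod.), ord ≤ 1.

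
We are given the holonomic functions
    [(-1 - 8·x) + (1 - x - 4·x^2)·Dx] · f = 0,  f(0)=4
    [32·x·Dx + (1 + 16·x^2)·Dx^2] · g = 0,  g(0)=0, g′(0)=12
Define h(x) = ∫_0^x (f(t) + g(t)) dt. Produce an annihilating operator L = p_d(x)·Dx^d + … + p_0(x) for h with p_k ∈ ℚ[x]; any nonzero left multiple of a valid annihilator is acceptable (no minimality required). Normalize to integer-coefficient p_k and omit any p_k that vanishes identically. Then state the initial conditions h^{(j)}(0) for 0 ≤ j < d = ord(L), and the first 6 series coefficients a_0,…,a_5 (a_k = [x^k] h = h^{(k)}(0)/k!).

L = (-160 + 640·x + 14848·x^2 + 36864·x^3 + 178176·x^4 + 98304·x^6)·Dx^2 + (43 + 336·x + 16·x^2 + 3072·x^3 + 35072·x^4 + 124928·x^5 + 12288·x^6 + 98304·x^7)·Dx^3 + (-5 - 23·x - 272·x^2 - 16·x^3 - 2368·x^4 + 5888·x^5 + 12288·x^6 + 4096·x^7 + 16384·x^8)·Dx^4  (order 4).
h: a_k = 0, 4, 8, 20/3, -7, 116/5, …
ICs: h(0) = 0, h′(0) = 4, h′′(0) = 16, h′′′(0) = 40.

f: a_k = 4, 4, 20, 36, 116, 260, …
g: a_k = 0, 12, 0, -64, 0, 3072/5, …
f+g: L₀ = lclm(L_f,L_g), ord ≤ 1+2.
h=∫h₀ ⇒ L = L₀·Dx.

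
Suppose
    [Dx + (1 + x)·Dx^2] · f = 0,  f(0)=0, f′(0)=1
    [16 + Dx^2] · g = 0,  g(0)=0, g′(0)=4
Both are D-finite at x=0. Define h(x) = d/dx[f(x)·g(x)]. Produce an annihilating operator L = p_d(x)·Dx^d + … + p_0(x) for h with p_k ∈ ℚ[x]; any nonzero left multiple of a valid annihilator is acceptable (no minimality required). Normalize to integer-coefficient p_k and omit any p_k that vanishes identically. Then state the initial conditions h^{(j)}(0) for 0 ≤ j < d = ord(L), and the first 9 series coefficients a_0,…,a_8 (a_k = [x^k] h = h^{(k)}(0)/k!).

f: a_k = 0, 1, -1/2, 1/3, -1/4, 1/5, -1/6, 1/7, -1/8, …
g: a_k = 0, 4, 0, -32/3, 0, 128/15, 0, -1024/315, 0, …
h₀=f·g: eliminate ⇒ L₀, order ≤ 2·2.
h₀' ⇒ L via d/dx closure of L₀.
L = (96160 + 647168·x + 1757184·x^2 + 2482176·x^3 + 1931264·x^4 + 786432·x^5 + 131072·x^6) + (13728 + 74144·x + 156160·x^2 + 161280·x^3 + 81920·x^4 + 16384·x^5)·Dx + (13546 + 87008·x + 228848·x^2 + 316416·x^3 + 242944·x^4 + 98304·x^5 + 16384·x^6)·Dx^2 + (858 + 4634·x + 9760·x^2 + 10080·x^3 + 5120·x^4 + 1024·x^5)·Dx^3 + (471 + 2910·x + 7439·x^2 + 10080·x^3 + 7640·x^4 + 3072·x^5 + 512·x^6)·Dx^4  (order 4).
h: a_k = 0, 8, -6, -112/3, 65/3, 104/3, -238/15, -992/63, 97/14, …
ICs: h(0) = 0, h′(0) = 8, h′′(0) = -12, h′′′(0) = -224.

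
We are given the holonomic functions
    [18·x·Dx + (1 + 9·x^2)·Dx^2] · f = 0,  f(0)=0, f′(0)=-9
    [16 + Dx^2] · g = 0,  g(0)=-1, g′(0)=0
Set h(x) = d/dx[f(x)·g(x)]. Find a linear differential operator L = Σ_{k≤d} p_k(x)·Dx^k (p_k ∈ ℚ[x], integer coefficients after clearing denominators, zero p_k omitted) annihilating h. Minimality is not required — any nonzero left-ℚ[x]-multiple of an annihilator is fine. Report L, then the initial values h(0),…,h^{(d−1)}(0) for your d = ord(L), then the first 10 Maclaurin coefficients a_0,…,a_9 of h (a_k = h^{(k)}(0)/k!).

f: a_k = 0, -9, 0, 27, 0, -729/5, 0, 6561/7, 0, -6561, …
g: a_k = -1, 0, 8, 0, -32/3, 0, 256/45, 0, -512/315, 0, …
Sym-product of L_f,L_g gives L₀ (≤ ord 4).
Differentiate: ansatz ord ≤ ord L₀ ⇒ L.
L = (524992 + 14103936·x^2 + 183342528·x^4 + 608394240·x^6 + 1431032832·x^8 + 3627970560·x^10 + 8707129344·x^12) + (314208·x + 11036736·x^3 + 108591840·x^5 + 419904000·x^7 + 1209323520·x^9 + 2176782336·x^11)·Dx + (38012 + 1098792·x^2 + 14837580·x^4 + 64186992·x^6 + 209112192·x^8 + 589545216·x^10 + 1088391168·x^12)·Dx^2 + (19638·x + 689796·x^3 + 6786990·x^5 + 26244000·x^7 + 75582720·x^9 + 136048896·x^11)·Dx^3 + (325 + 13581·x^2 + 211167·x^4 + 1635147·x^6 + 7479540·x^8 + 22674816·x^10 + 34012224·x^12)·Dx^4  (order 4).
h: a_k = 9, 0, -297, 0, 2289, 0, -85501/5, 0, 994311/7, 0, …
ICs: h(0) = 9, h′(0) = 0, h′′(0) = -594, h′′′(0) = 0.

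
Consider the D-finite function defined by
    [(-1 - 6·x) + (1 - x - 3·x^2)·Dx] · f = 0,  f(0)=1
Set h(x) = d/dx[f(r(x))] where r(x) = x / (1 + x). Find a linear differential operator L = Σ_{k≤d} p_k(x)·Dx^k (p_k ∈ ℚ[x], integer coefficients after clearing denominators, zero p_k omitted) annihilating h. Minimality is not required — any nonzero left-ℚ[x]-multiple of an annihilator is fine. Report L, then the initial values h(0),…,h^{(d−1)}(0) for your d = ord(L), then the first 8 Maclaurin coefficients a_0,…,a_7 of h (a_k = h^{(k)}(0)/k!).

L = (6 + 18·x + 72·x^2 + 42·x^3) + (-1 - 9·x - 12·x^2 + 17·x^3 + 21·x^4)·Dx  (order 1).
h: a_k = 1, 6, 0, 36, -45, 216, -441, 1368, …
ICs: h(0) = 1.

f: a_k = 1, 1, 4, 7, 19, 40, 97, 217, …
Substitute x→r, Dx→(1/r')Dx; clear ⇒ L₀.
Derive L from L₀ (diff closure).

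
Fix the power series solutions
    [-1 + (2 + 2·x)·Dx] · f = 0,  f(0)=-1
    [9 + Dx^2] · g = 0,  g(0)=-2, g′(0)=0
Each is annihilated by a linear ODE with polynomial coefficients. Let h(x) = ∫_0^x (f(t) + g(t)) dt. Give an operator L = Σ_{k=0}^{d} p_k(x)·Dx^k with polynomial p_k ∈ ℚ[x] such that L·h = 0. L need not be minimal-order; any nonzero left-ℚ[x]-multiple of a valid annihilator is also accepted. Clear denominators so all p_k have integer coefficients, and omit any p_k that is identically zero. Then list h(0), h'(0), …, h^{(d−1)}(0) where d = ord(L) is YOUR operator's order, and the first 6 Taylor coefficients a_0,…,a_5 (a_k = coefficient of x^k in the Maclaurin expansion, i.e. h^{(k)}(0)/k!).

f: a_k = -1, -1/2, 1/8, -1/16, 5/128, -7/256, …
g: a_k = -2, 0, 9, 0, -27/4, 0, …
L₀ := lclm(L_f,L_g); ord L₀ ≤ 1+2.
Integrate: L := L₀·Dx.
L = (-351 - 648·x - 324·x^2)·Dx + (630 + 1926·x + 1944·x^2 + 648·x^3)·Dx^2 + (-39 - 72·x - 36·x^2)·Dx^3 + (70 + 214·x + 216·x^2 + 72·x^3)·Dx^4  (order 4).
h: a_k = 0, -3, -1/4, 73/24, -1/64, -859/640, …
ICs: h(0) = 0, h′(0) = -3, h′′(0) = -1/2, h′′′(0) = 73/4.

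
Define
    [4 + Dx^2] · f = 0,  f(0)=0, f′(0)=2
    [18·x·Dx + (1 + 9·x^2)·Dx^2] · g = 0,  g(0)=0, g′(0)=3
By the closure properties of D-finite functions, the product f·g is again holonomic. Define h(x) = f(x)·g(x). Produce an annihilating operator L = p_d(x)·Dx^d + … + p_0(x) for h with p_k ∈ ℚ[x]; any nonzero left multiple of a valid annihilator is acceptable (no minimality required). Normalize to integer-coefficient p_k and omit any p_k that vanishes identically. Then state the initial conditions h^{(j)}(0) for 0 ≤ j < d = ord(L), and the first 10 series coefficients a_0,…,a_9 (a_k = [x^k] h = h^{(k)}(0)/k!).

L = (2080 + 50256·x^2 + 89424·x^4 + 186624·x^6 + 419904·x^8) + (3168·x + 38880·x^3 + 139968·x^5 + 419904·x^7)·Dx + (572 + 13788·x^2 + 33048·x^4 + 93312·x^6 + 209952·x^8)·Dx^2 + (792·x + 9720·x^3 + 34992·x^5 + 104976·x^7)·Dx^3 + (13 + 306·x^2 + 2673·x^4 + 11664·x^6 + 26244·x^8)·Dx^4  (order 4).
h: a_k = 0, 0, 6, 0, -22, 0, 110, 0, -10382/15, 0, …
ICs: h(0) = 0, h′(0) = 0, h′′(0) = 12, h′′′(0) = 0.

f: a_k = 0, 2, 0, -4/3, 0, 4/15, 0, -8/315, 0, 4/2835, …
g: a_k = 0, 3, 0, -9, 0, 243/5, 0, -2187/7, 0, 2187, …
h₀=f·g: eliminate ⇒ L₀, order ≤ 2·2.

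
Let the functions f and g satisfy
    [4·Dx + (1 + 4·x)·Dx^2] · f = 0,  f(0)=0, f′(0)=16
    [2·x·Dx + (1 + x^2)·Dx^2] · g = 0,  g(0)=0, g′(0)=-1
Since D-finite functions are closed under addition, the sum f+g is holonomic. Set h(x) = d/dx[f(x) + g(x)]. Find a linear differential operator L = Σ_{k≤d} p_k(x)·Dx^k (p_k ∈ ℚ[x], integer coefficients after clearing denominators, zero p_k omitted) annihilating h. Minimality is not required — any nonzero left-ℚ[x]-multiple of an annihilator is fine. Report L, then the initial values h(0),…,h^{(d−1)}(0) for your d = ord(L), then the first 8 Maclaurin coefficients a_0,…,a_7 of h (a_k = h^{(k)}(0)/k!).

L = (-4 - 48·x + 12·x^2 + 16·x^3) + (-17 - 8·x - 45·x^2 + 24·x^3 + 32·x^4)·Dx + (-2 - 7·x + 4·x^2 + x^3 + 6·x^4 + 8·x^5)·Dx^2  (order 2).
h: a_k = 15, -64, 257, -1024, 4095, -16384, 65537, -262144, …
ICs: h(0) = 15, h′(0) = -64.

f: a_k = 0, 16, -32, 256/3, -256, 4096/5, -8192/3, 65536/7, …
g: a_k = 0, -1, 0, 1/3, 0, -1/5, 0, 1/7, …
h₀=f+g: left-lcm gives L₀, ord ≤ 4.
Derive L from L₀ (diff closure).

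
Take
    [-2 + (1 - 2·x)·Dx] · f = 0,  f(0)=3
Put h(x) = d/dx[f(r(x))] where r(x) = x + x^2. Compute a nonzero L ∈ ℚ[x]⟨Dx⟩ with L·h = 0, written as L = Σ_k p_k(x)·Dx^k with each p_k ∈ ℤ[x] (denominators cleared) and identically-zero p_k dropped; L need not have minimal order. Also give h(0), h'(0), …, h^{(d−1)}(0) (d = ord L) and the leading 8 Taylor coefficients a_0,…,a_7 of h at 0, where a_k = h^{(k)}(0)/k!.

f: a_k = 3, 6, 12, 24, 48, 96, 192, 384, …
L₀ from L_f via x↦r, Dx↦r'^{-1}Dx.
Derive L from L₀ (diff closure).
L = (6 + 12·x + 12·x^2) + (-1 + 6·x^2 + 4·x^3)·Dx  (order 1).
h: a_k = 6, 36, 144, 528, 1800, 5904, 18816, 58752, …
ICs: h(0) = 6.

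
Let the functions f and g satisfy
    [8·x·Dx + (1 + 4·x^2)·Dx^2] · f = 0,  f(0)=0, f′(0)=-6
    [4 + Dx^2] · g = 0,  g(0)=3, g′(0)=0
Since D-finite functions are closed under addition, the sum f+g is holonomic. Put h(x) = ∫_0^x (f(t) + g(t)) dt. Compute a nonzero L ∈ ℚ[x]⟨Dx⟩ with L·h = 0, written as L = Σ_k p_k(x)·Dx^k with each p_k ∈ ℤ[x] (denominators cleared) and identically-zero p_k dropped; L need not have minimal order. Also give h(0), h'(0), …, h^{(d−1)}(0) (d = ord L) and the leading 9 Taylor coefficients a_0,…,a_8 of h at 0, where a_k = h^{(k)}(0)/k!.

f: a_k = 0, -6, 0, 8, 0, -96/5, 0, 384/7, 0, …
g: a_k = 3, 0, -6, 0, 2, 0, -4/15, 0, 2/105, …
Weyl lclm of L_f,L_g ⇒ L₀ (ord ≤ 4).
h=∫h₀ ⇒ L = L₀·Dx.
L = (-352·x + 1792·x^3 + 512·x^5)·Dx^2 + (-4 + 112·x^2 + 576·x^4 + 256·x^6)·Dx^3 + (-88·x + 448·x^3 + 128·x^5)·Dx^4 + (-1 + 28·x^2 + 144·x^4 + 64·x^6)·Dx^5  (order 5).
h: a_k = 0, 3, -3, -2, 2, 2/5, -16/5, -4/105, 48/7, …
ICs: h(0) = 0, h′(0) = 3, h′′(0) = -6, h′′′(0) = -12, h′′′′(0) = 48.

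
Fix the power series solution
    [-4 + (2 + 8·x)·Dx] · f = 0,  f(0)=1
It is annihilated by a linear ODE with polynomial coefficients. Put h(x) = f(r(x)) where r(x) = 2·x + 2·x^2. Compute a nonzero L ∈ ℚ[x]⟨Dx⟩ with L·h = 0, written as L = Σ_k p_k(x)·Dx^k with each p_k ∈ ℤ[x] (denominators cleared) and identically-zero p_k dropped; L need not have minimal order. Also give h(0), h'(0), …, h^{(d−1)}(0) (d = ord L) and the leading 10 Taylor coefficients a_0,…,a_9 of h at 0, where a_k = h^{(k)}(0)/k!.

f: a_k = 1, 2, -2, 4, -10, 28, -84, 264, -858, 2860, …
f∘r: x↦r, Dx↦Dx/r' in L_f ⇒ L₀.
L = (-4 - 8·x) + (1 + 8·x + 8·x^2)·Dx  (order 1).
h: a_k = 1, 4, -4, 16, -72, 352, -1824, 9856, -54944, 313728, …
ICs: h(0) = 1.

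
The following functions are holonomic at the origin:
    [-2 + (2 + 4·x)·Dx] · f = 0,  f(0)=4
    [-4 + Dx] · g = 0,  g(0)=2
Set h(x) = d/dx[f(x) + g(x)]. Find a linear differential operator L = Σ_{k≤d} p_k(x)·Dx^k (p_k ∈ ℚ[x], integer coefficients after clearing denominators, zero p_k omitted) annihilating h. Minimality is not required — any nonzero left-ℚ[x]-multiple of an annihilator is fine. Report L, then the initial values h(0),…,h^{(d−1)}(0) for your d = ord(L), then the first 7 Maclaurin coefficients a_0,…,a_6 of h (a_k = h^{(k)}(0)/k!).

f: a_k = 4, 4, -2, 2, -5/2, 7/2, -21/4, …
g: a_k = 2, 8, 16, 64/3, 64/3, 256/15, 512/45, …
Weyl lclm of L_f,L_g ⇒ L₀ (ord ≤ 2).
h=h₀': d/dx-closure on L₀ ⇒ L.
L = (-28 - 32·x) + (-13 - 64·x - 64·x^2)·Dx + (5 + 18·x + 16·x^2)·Dx^2  (order 2).
h: a_k = 12, 28, 70, 226/3, 617/6, 1103/30, 18587/180, …
ICs: h(0) = 12, h′(0) = 28.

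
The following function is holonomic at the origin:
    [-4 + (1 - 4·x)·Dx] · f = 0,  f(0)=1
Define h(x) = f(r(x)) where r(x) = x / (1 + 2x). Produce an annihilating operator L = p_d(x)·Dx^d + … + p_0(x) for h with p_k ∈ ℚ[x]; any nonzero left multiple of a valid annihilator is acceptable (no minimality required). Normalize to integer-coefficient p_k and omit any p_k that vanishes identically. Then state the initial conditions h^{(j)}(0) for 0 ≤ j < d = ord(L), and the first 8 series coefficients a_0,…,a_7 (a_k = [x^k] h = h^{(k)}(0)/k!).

L = 4 + (-1 + 4·x^2)·Dx  (order 1).
h: a_k = 1, 4, 8, 16, 32, 64, 128, 256, …
ICs: h(0) = 1.

f: a_k = 1, 4, 16, 64, 256, 1024, 4096, 16384, …
f∘r: x↦r, Dx↦Dx/r' in L_f ⇒ L₀.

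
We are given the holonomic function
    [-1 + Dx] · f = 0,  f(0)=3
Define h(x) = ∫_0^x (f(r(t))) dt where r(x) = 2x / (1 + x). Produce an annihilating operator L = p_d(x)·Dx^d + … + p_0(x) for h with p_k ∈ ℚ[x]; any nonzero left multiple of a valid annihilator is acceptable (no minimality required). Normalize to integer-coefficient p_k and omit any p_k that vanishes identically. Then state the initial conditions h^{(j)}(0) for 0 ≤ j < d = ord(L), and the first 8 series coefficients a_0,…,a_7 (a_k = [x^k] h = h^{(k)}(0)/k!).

f: a_k = 3, 3, 3/2, 1/2, 1/8, 1/40, 1/240, 1/1680, …
L₀ from L_f via x↦r, Dx↦r'^{-1}Dx.
Integrate: L := L₀·Dx.
L = -2·Dx + (1 + 2·x + x^2)·Dx^2  (order 2).
h: a_k = 0, 3, 3, 0, -1/2, 2/5, -1/5, 4/105, …
ICs: h(0) = 0, h′(0) = 3.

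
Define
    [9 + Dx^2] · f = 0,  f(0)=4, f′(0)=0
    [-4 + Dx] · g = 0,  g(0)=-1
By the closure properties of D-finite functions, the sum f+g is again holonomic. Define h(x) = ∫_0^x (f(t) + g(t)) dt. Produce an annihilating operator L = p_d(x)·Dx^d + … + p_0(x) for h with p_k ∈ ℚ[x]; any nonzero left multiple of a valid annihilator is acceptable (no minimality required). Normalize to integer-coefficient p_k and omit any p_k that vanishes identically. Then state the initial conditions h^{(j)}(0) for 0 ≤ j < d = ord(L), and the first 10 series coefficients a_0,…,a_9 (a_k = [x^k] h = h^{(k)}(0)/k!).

f: a_k = 4, 0, -18, 0, 27/2, 0, -81/20, 0, 729/1120, 0, …
g: a_k = -1, -4, -8, -32/3, -32/3, -128/15, -256/45, -1024/315, -512/315, -2048/2835, …
Weyl lclm of L_f,L_g ⇒ L₀ (ord ≤ 3).
∫: right-multiply L₀ by Dx.
L = -36·Dx + 9·Dx^2 - 4·Dx^3 + Dx^4  (order 4).
h: a_k = 0, 3, -2, -26/3, -8/3, 17/30, -64/45, -1753/1260, -128/315, -9823/90720, …
ICs: h(0) = 0, h′(0) = 3, h′′(0) = -4, h′′′(0) = -52.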